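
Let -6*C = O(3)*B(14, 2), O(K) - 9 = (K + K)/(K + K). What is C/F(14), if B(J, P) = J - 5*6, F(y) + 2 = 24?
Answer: 40/33 ≈ 1.2121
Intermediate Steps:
F(y) = 22 (F(y) = -2 + 24 = 22)
B(J, P) = -30 + J (B(J, P) = J - 30 = -30 + J)
O(K) = 10 (O(K) = 9 + (K + K)/(K + K) = 9 + (2*K)/((2*K)) = 9 + (2*K)*(1/(2*K)) = 9 + 1 = 10)
C = 80/3 (C = -5*(-30 + 14)/3 = -5*(-16)/3 = -⅙*(-160) = 80/3 ≈ 26.667)
C/F(14) = (80/3)/22 = (80/3)*(1/22) = 40/33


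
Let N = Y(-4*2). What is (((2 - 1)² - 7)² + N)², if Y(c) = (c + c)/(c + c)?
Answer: 1369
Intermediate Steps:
Y(c) = 1 (Y(c) = (2*c)/((2*c)) = (2*c)*(1/(2*c)) = 1)
N = 1
(((2 - 1)² - 7)² + N)² = (((2 - 1)² - 7)² + 1)² = ((1² - 7)² + 1)² = ((1 - 7)² + 1)² = ((-6)² + 1)² = (36 + 1)² = 37² = 1369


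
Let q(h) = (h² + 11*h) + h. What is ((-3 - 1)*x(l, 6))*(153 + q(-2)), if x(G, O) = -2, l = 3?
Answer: 1064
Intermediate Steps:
q(h) = h² + 12*h
((-3 - 1)*x(l, 6))*(153 + q(-2)) = ((-3 - 1)*(-2))*(153 - 2*(12 - 2)) = (-4*(-2))*(153 - 2*10) = 8*(153 - 20) = 8*133 = 1064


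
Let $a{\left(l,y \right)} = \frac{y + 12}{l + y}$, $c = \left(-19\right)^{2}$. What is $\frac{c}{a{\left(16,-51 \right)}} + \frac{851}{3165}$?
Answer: $\frac{4446996}{13715} \approx 324.24$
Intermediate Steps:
$c = 361$
$a{\left(l,y \right)} = \frac{12 + y}{l + y}$
$\frac{c}{a{\left(16,-51 \right)}} + \frac{851}{3165} = \frac{361}{\frac{1}{16 - 51} \left(12 - 51\right)} + \frac{851}{3165} = \frac{361}{\frac{1}{-35} \left(-39\right)} + 851 \cdot \frac{1}{3165} = \frac{361}{\left(- \frac{1}{35}\right) \left(-39\right)} + \frac{851}{3165} = \frac{361}{\frac{39}{35}} + \frac{851}{3165} = 361 \cdot \frac{35}{39} + \frac{851}{3165} = \frac{12635}{39} + \frac{851}{3165} = \frac{4446996}{13715}$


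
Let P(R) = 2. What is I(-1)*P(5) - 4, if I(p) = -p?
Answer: -2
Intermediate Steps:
I(-1)*P(5) - 4 = -1*(-1)*2 - 4 = 1*2 - 4 = 2 - 4 = -2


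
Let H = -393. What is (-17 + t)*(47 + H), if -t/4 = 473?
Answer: 660514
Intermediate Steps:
t = -1892 (t = -4*473 = -1892)
(-17 + t)*(47 + H) = (-17 - 1892)*(47 - 393) = -1909*(-346) = 660514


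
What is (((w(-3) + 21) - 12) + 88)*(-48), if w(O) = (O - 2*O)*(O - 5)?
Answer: -3504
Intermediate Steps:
w(O) = -O*(-5 + O) (w(O) = (-O)*(-5 + O) = -O*(-5 + O))
(((w(-3) + 21) - 12) + 88)*(-48) = (((-3*(5 - 1*(-3)) + 21) - 12) + 88)*(-48) = (((-3*(5 + 3) + 21) - 12) + 88)*(-48) = (((-3*8 + 21) - 12) + 88)*(-48) = (((-24 + 21) - 12) + 88)*(-48) = ((-3 - 12) + 88)*(-48) = (-15 + 88)*(-48) = 73*(-48) = -3504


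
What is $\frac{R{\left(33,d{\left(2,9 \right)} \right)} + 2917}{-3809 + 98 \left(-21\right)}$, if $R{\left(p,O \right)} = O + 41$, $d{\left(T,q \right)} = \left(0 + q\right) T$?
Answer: $- \frac{2976}{5867} \approx -0.50724$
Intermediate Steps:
$d{\left(T,q \right)} = T q$ ($d{\left(T,q \right)} = q T = T q$)
$R{\left(p,O \right)} = 41 + O$
$\frac{R{\left(33,d{\left(2,9 \right)} \right)} + 2917}{-3809 + 98 \left(-21\right)} = \frac{\left(41 + 2 \cdot 9\right) + 2917}{-3809 + 98 \left(-21\right)} = \frac{\left(41 + 18\right) + 2917}{-3809 - 2058} = \frac{59 + 2917}{-5867} = 2976 \left(- \frac{1}{5867}\right) = - \frac{2976}{5867}$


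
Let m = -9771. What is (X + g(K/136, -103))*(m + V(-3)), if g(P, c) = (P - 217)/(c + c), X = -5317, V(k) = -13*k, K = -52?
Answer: 90587589741/1751 ≈ 5.1735e+7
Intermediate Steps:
g(P, c) = (-217 + P)/(2*c) (g(P, c) = (-217 + P)/((2*c)) = (-217 + P)*(1/(2*c)) = (-217 + P)/(2*c))
(X + g(K/136, -103))*(m + V(-3)) = (-5317 + (½)*(-217 - 52/136)/(-103))*(-9771 - 13*(-3)) = (-5317 + (½)*(-1/103)*(-217 - 52*1/136))*(-9771 + 39) = (-5317 + (½)*(-1/103)*(-217 - 13/34))*(-9732) = (-5317 + (½)*(-1/103)*(-7391/34))*(-9732) = (-5317 + 7391/7004)*(-9732) = -37232877/7004*(-9732) = 90587589741/1751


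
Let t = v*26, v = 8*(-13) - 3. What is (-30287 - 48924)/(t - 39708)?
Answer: 79211/42490 ≈ 1.8642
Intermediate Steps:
v = -107 (v = -104 - 3 = -107)
t = -2782 (t = -107*26 = -2782)
(-30287 - 48924)/(t - 39708) = (-30287 - 48924)/(-2782 - 39708) = -79211/(-42490) = -79211*(-1/42490) = 79211/42490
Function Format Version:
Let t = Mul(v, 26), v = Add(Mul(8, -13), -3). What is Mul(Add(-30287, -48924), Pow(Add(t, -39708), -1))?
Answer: Rational(79211, 42490) ≈ 1.8642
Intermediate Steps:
v = -107 (v = Add(-104, -3) = -107)
t = -2782 (t = Mul(-107, 26) = -2782)
Mul(Add(-30287, -48924), Pow(Add(t, -39708), -1)) = Mul(Add(-30287, -48924), Pow(Add(-2782, -39708), -1)) = Mul(-79211, Pow(-42490, -1)) = Mul(-79211, Rational(-1, 42490)) = Rational(79211, 42490)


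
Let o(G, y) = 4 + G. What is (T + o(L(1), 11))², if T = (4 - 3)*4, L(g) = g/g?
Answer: 81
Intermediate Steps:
L(g) = 1
T = 4 (T = 1*4 = 4)
(T + o(L(1), 11))² = (4 + (4 + 1))² = (4 + 5)² = 9² = 81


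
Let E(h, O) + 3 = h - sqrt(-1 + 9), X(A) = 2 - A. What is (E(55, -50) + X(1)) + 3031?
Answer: 3084 - 2*sqrt(2) ≈ 3081.2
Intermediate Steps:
E(h, O) = -3 + h - 2*sqrt(2) (E(h, O) = -3 + (h - sqrt(-1 + 9)) = -3 + (h - sqrt(8)) = -3 + (h - 2*sqrt(2)) = -3 + h - 2*sqrt(2))
(E(55, -50) + X(1)) + 3031 = ((-3 + 55 - 2*sqrt(2)) + (2 - 1*1)) + 3031 = ((52 - 2*sqrt(2)) + (2 - 1)) + 3031 = ((52 - 2*sqrt(2)) + 1) + 3031 = (53 - 2*sqrt(2)) + 3031 = 3084 - 2*sqrt(2)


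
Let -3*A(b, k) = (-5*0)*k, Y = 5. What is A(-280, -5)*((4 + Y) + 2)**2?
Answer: 0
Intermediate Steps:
A(b, k) = 0 (A(b, k) = -(-5*0)*k/3 = -0*k = -1/3*0 = 0)
A(-280, -5)*((4 + Y) + 2)**2 = 0*((4 + 5) + 2)**2 = 0*(9 + 2)**2 = 0*11**2 = 0*121 = 0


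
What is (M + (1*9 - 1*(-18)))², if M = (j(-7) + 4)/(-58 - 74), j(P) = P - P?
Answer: 792100/1089 ≈ 727.36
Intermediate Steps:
j(P) = 0
M = -1/33 (M = (0 + 4)/(-58 - 74) = 4/(-132) = 4*(-1/132) = -1/33 ≈ -0.030303)
(M + (1*9 - 1*(-18)))² = (-1/33 + (1*9 - 1*(-18)))² = (-1/33 + (9 + 18))² = (-1/33 + 27)² = (890/33)² = 792100/1089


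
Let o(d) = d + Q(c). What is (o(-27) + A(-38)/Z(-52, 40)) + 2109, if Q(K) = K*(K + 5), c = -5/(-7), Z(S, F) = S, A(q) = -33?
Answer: 5316953/2548 ≈ 2086.7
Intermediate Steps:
c = 5/7 (c = -5*(-⅐) = 5/7 ≈ 0.71429)
Q(K) = K*(5 + K)
o(d) = 200/49 + d (o(d) = d + 5*(5 + 5/7)/7 = d + (5/7)*(40/7) = d + 200/49 = 200/49 + d)
(o(-27) + A(-38)/Z(-52, 40)) + 2109 = ((200/49 - 27) - 33/(-52)) + 2109 = (-1123/49 - 33*(-1/52)) + 2109 = (-1123/49 + 33/52) + 2109 = -56779/2548 + 2109 = 5316953/2548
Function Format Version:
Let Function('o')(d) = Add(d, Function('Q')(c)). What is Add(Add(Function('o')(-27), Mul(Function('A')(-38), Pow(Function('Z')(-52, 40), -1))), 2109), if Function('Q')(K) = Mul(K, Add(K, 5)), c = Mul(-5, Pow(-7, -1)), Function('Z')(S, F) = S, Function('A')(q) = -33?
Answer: Rational(5316953, 2548) ≈ 2086.7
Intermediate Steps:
c = Rational(5, 7) (c = Mul(-5, Rational(-1, 7)) = Rational(5, 7) ≈ 0.71429)
Function('Q')(K) = Mul(K, Add(5, K))
Function('o')(d) = Add(Rational(200, 49), d) (Function('o')(d) = Add(d, Mul(Rational(5, 7), Add(5, Rational(5, 7)))) = Add(d, Mul(Rational(5, 7), Rational(40, 7))) = Add(d, Rational(200, 49)) = Add(Rational(200, 49), d))
Add(Add(Function('o')(-27), Mul(Function('A')(-38), Pow(Function('Z')(-52, 40), -1))), 2109) = Add(Add(Add(Rational(200, 49), -27), Mul(-33, Pow(-52, -1))), 2109) = Add(Add(Rational(-1123, 49), Mul(-33, Rational(-1, 52))), 2109) = Add(Add(Rational(-1123, 49), Rational(33, 52)), 2109) = Add(Rational(-56779, 2548), 2109) = Rational(5316953, 2548)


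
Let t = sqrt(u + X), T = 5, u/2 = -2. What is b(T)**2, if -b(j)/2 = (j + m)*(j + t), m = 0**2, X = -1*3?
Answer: 1800 + 1000*I*sqrt(7) ≈ 1800.0 + 2645.8*I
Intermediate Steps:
u = -4 (u = 2*(-2) = -4)
X = -3
t = I*sqrt(7) (t = sqrt(-4 - 3) = sqrt(-7) = I*sqrt(7) ≈ 2.6458*I)
m = 0
b(j) = -2*j*(j + I*sqrt(7)) (b(j) = -2*(j + 0)*(j + I*sqrt(7)) = -2*j*(j + I*sqrt(7)))
b(T)**2 = (2*5*(-1*5 - I*sqrt(7)))**2 = (2*5*(-5 - I*sqrt(7)))**2 = (-50 - 10*I*sqrt(7))**2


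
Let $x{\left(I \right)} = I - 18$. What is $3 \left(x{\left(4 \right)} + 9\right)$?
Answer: $-15$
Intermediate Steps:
$x{\left(I \right)} = -18 + I$ ($x{\left(I \right)} = I - 18 = -18 + I$)
$3 \left(x{\left(4 \right)} + 9\right) = 3 \left(\left(-18 + 4\right) + 9\right) = 3 \left(-14 + 9\right) = 3 \left(-5\right) = -15$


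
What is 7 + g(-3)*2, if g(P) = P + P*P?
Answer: 19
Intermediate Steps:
g(P) = P + P**2
7 + g(-3)*2 = 7 - 3*(1 - 3)*2 = 7 - 3*(-2)*2 = 7 + 6*2 = 7 + 12 = 19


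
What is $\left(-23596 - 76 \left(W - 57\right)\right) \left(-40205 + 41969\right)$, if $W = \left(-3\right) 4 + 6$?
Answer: $-33177312$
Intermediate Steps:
$W = -6$ ($W = -12 + 6 = -6$)
$\left(-23596 - 76 \left(W - 57\right)\right) \left(-40205 + 41969\right) = \left(-23596 - 76 \left(-6 - 57\right)\right) \left(-40205 + 41969\right) = \left(-23596 - -4788\right) 1764 = \left(-23596 + 4788\right) 1764 = \left(-18808\right) 1764 = -33177312$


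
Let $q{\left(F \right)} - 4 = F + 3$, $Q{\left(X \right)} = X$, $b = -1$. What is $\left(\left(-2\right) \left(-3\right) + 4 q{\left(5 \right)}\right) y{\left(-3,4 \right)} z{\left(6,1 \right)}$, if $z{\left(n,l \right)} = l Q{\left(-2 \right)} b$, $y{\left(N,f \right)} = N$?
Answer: $-324$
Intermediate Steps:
$z{\left(n,l \right)} = 2 l$ ($z{\left(n,l \right)} = l \left(-2\right) \left(-1\right) = - 2 l \left(-1\right) = 2 l$)
$q{\left(F \right)} = 7 + F$ ($q{\left(F \right)} = 4 + \left(F + 3\right) = 4 + \left(3 + F\right) = 7 + F$)
$\left(\left(-2\right) \left(-3\right) + 4 q{\left(5 \right)}\right) y{\left(-3,4 \right)} z{\left(6,1 \right)} = \left(\left(-2\right) \left(-3\right) + 4 \left(7 + 5\right)\right) \left(-3\right) 2 \cdot 1 = \left(6 + 4 \cdot 12\right) \left(-3\right) 2 = \left(6 + 48\right) \left(-3\right) 2 = 54 \left(-3\right) 2 = \left(-162\right) 2 = -324$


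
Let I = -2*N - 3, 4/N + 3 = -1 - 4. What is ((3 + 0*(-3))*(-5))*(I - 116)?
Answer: 1770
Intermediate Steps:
N = -1/2 (N = 4/(-3 + (-1 - 4)) = 4/(-3 - 5) = 4/(-8) = 4*(-1/8) = -1/2 ≈ -0.50000)
I = -2 (I = -2*(-1/2) - 3 = 1 - 3 = -2)
((3 + 0*(-3))*(-5))*(I - 116) = ((3 + 0*(-3))*(-5))*(-2 - 116) = ((3 + 0)*(-5))*(-118) = (3*(-5))*(-118) = -15*(-118) = 1770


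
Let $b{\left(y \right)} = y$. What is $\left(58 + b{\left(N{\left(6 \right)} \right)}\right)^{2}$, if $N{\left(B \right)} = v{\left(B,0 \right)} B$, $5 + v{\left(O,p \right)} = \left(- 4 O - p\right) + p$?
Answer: $13456$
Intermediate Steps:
$v{\left(O,p \right)} = -5 - 4 O$ ($v{\left(O,p \right)} = -5 + \left(\left(- 4 O - p\right) + p\right) = -5 + \left(\left(- p - 4 O\right) + p\right) = -5 - 4 O$)
$N{\left(B \right)} = B \left(-5 - 4 B\right)$ ($N{\left(B \right)} = \left(-5 - 4 B\right) B = B \left(-5 - 4 B\right)$)
$\left(58 + b{\left(N{\left(6 \right)} \right)}\right)^{2} = \left(58 - 6 \left(5 + 4 \cdot 6\right)\right)^{2} = \left(58 - 6 \left(5 + 24\right)\right)^{2} = \left(58 - 6 \cdot 29\right)^{2} = \left(58 - 174\right)^{2} = \left(-116\right)^{2} = 13456$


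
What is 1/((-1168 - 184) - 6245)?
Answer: -1/7597 ≈ -0.00013163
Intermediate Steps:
1/((-1168 - 184) - 6245) = 1/(-1352 - 6245) = 1/(-7597) = -1/7597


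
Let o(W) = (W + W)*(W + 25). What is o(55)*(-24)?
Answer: -211200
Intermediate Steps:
o(W) = 2*W*(25 + W) (o(W) = (2*W)*(25 + W) = 2*W*(25 + W))
o(55)*(-24) = (2*55*(25 + 55))*(-24) = (2*55*80)*(-24) = 8800*(-24) = -211200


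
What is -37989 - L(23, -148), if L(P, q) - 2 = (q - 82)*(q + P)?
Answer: -66741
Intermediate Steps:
L(P, q) = 2 + (-82 + q)*(P + q) (L(P, q) = 2 + (q - 82)*(q + P) = 2 + (-82 + q)*(P + q))
-37989 - L(23, -148) = -37989 - (2 + (-148)**2 - 82*23 - 82*(-148) + 23*(-148)) = -37989 - (2 + 21904 - 1886 + 12136 - 3404) = -37989 - 1*28752 = -37989 - 28752 = -66741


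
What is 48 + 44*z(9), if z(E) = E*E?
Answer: 3612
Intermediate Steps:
z(E) = E²
48 + 44*z(9) = 48 + 44*9² = 48 + 44*81 = 48 + 3564 = 3612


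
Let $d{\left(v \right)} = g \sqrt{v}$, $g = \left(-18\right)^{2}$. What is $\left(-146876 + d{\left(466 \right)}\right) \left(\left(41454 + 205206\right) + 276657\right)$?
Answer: $-76862707692 + 169554708 \sqrt{466} \approx -7.3203 \cdot 10^{10}$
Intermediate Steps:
$g = 324$
$d{\left(v \right)} = 324 \sqrt{v}$
$\left(-146876 + d{\left(466 \right)}\right) \left(\left(41454 + 205206\right) + 276657\right) = \left(-146876 + 324 \sqrt{466}\right) \left(\left(41454 + 205206\right) + 276657\right) = \left(-146876 + 324 \sqrt{466}\right) \left(246660 + 276657\right) = \left(-146876 + 324 \sqrt{466}\right) 523317 = -76862707692 + 169554708 \sqrt{466}$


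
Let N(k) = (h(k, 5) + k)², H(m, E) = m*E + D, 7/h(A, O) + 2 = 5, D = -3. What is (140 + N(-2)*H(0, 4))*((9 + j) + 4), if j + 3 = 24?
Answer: 14246/3 ≈ 4748.7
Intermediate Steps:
j = 21 (j = -3 + 24 = 21)
h(A, O) = 7/3 (h(A, O) = 7/(-2 + 5) = 7/3)
H(m, E) = -3 + E*m (H(m, E) = m*E - 3 = E*m - 3 = -3 + E*m)
N(k) = (7/3 + k)²
(140 + N(-2)*H(0, 4))*((9 + j) + 4) = (140 + ((7 + 3*(-2))²/9)*(-3 + 4*0))*((9 + 21) + 4) = (140 + ((7 - 6)²/9)*(-3 + 0))*(30 + 4) = (140 + ((⅑)*1²)*(-3))*34 = (140 + ((⅑)*1)*(-3))*34 = (140 + (⅑)*(-3))*34 = (140 - ⅓)*34 = (419/3)*34 = 14246/3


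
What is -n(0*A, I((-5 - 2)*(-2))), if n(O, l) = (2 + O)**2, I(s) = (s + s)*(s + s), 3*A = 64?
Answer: -4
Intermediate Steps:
A = 64/3 (A = (1/3)*64 = 64/3 ≈ 21.333)
I(s) = 4*s**2 (I(s) = (2*s)*(2*s) = 4*s**2)
-n(0*A, I((-5 - 2)*(-2))) = -(2 + 0*(64/3))**2 = -(2 + 0)**2 = -1*2**2 = -1*4 = -4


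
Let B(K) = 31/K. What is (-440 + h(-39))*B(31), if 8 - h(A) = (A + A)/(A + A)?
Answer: -433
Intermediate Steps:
h(A) = 7 (h(A) = 8 - (A + A)/(A + A) = 8 - 2*A/(2*A) = 8 - 2*A*1/(2*A) = 8 - 1*1 = 8 - 1 = 7)
(-440 + h(-39))*B(31) = (-440 + 7)*(31/31) = -13423/31 = -433*1 = -433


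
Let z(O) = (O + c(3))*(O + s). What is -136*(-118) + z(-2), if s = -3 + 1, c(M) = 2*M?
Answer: 16032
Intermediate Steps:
s = -2
z(O) = (-2 + O)*(6 + O) (z(O) = (O + 2*3)*(O - 2) = (O + 6)*(-2 + O) = (6 + O)*(-2 + O) = (-2 + O)*(6 + O))
-136*(-118) + z(-2) = -136*(-118) + (-12 + (-2)² + 4*(-2)) = 16048 + (-12 + 4 - 8) = 16048 - 16 = 16032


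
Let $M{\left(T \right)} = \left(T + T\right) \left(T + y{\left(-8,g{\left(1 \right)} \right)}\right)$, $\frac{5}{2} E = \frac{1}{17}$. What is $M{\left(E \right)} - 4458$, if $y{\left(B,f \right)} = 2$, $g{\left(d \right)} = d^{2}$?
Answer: $- \frac{32208362}{7225} \approx -4457.9$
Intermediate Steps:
$E = \frac{2}{85}$ ($E = \frac{2}{5 \cdot 17} = \frac{2}{5} \cdot \frac{1}{17} = \frac{2}{85} \approx 0.023529$)
$M{\left(T \right)} = 2 T \left(2 + T\right)$ ($M{\left(T \right)} = \left(T + T\right) \left(T + 2\right) = 2 T \left(2 + T\right)$)
$M{\left(E \right)} - 4458 = 2 \cdot \frac{2}{85} \left(2 + \frac{2}{85}\right) - 4458 = 2 \cdot \frac{2}{85} \cdot \frac{172}{85} - 4458 = \frac{688}{7225} - 4458 = - \frac{32208362}{7225}$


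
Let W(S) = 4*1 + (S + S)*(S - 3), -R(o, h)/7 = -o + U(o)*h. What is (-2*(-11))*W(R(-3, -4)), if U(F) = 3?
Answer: 166408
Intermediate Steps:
R(o, h) = -21*h + 7*o (R(o, h) = -7*(-o + 3*h) = -21*h + 7*o)
W(S) = 4 + 2*S*(-3 + S) (W(S) = 4 + (2*S)*(-3 + S) = 4 + 2*S*(-3 + S))
(-2*(-11))*W(R(-3, -4)) = (-2*(-11))*(4 - 6*(-21*(-4) + 7*(-3)) + 2*(-21*(-4) + 7*(-3))²) = 22*(4 - 6*(84 - 21) + 2*(84 - 21)²) = 22*(4 - 6*63 + 2*63²) = 22*(4 - 378 + 2*3969) = 22*(4 - 378 + 7938) = 22*7564 = 166408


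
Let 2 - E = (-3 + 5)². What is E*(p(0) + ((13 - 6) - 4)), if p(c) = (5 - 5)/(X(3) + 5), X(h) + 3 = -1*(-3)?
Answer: -6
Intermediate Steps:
X(h) = 0 (X(h) = -3 - 1*(-3) = -3 + 3 = 0)
p(c) = 0 (p(c) = (5 - 5)/(0 + 5) = 0/5 = 0*(⅕) = 0)
E = -2 (E = 2 - (-3 + 5)² = 2 - 1*2² = 2 - 1*4 = 2 - 4 = -2)
E*(p(0) + ((13 - 6) - 4)) = -2*(0 + ((13 - 6) - 4)) = -2*(0 + (7 - 4)) = -2*(0 + 3) = -2*3 = -6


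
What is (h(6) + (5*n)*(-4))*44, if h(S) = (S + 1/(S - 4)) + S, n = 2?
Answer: -1210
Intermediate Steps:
h(S) = 1/(-4 + S) + 2*S (h(S) = (S + 1/(-4 + S)) + S = 1/(-4 + S) + 2*S)
(h(6) + (5*n)*(-4))*44 = ((1 - 8*6 + 2*6**2)/(-4 + 6) + (5*2)*(-4))*44 = ((1 - 48 + 2*36)/2 + 10*(-4))*44 = ((1 - 48 + 72)/2 - 40)*44 = ((1/2)*25 - 40)*44 = (25/2 - 40)*44 = -55/2*44 = -1210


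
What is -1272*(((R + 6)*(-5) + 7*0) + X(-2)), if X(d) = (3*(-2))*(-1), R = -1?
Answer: 24168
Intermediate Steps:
X(d) = 6 (X(d) = -6*(-1) = 6)
-1272*(((R + 6)*(-5) + 7*0) + X(-2)) = -1272*(((-1 + 6)*(-5) + 7*0) + 6) = -1272*((5*(-5) + 0) + 6) = -1272*((-25 + 0) + 6) = -1272*(-25 + 6) = -1272*(-19) = 24168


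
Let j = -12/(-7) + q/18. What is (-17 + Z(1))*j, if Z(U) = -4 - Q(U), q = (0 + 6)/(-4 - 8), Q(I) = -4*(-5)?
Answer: -17425/252 ≈ -69.147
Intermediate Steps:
Q(I) = 20
q = -1/2 (q = 6/(-12) = 6*(-1/12) = -1/2 ≈ -0.50000)
Z(U) = -24 (Z(U) = -4 - 1*20 = -4 - 20 = -24)
j = 425/252 (j = -12/(-7) - 1/2/18 = -12*(-1/7) - 1/2*1/18 = 12/7 - 1/36 = 425/252 ≈ 1.6865)
(-17 + Z(1))*j = (-17 - 24)*(425/252) = -41*425/252 = -17425/252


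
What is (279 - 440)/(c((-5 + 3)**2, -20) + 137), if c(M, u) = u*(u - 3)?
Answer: -161/597 ≈ -0.26968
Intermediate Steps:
c(M, u) = u*(-3 + u)
(279 - 440)/(c((-5 + 3)**2, -20) + 137) = (279 - 440)/(-20*(-3 - 20) + 137) = -161/(-20*(-23) + 137) = -161/(460 + 137) = -161/597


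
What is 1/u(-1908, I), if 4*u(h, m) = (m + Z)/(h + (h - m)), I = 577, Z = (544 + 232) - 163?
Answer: -8786/595 ≈ -14.766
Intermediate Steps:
Z = 613 (Z = 776 - 163 = 613)
u(h, m) = (613 + m)/(4*(-m + 2*h)) (u(h, m) = ((m + 613)/(h + (h - m)))/4 = ((613 + m)/(-m + 2*h))/4 = (613 + m)/(4*(-m + 2*h)))
1/u(-1908, I) = 1/((613 + 577)/(4*(-1*577 + 2*(-1908)))) = 1/((¼)*1190/(-577 - 3816)) = 1/((¼)*1190/(-4393)) = 1/((¼)*(-1/4393)*1190) = 1/(-595/8786) = -8786/595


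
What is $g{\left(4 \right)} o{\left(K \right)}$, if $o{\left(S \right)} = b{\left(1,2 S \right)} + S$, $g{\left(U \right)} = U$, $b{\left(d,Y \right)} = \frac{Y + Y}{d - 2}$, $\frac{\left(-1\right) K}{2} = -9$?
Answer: $-216$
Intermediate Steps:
$K = 18$ ($K = \left(-2\right) \left(-9\right) = 18$)
$b{\left(d,Y \right)} = \frac{2 Y}{-2 + d}$
$o{\left(S \right)} = - 3 S$ ($o{\left(S \right)} = \frac{2 \cdot 2 S}{-2 + 1} + S = \frac{2 \cdot 2 S}{-1} + S = 2 \cdot 2 S \left(-1\right) + S = - 4 S + S = - 3 S$)
$g{\left(4 \right)} o{\left(K \right)} = 4 \left(\left(-3\right) 18\right) = 4 \left(-54\right) = -216$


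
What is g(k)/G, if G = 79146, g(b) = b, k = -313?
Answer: -313/79146 ≈ -0.0039547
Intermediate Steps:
g(k)/G = -313/79146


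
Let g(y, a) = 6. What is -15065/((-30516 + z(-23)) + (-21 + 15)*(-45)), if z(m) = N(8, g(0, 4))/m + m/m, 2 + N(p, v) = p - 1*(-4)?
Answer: 69299/139129 ≈ 0.49809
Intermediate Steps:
N(p, v) = 2 + p (N(p, v) = -2 + (p - 1*(-4)) = -2 + (p + 4) = -2 + (4 + p) = 2 + p)
z(m) = 1 + 10/m (z(m) = (2 + 8)/m + m/m = 10/m + 1 = 1 + 10/m)
-15065/((-30516 + z(-23)) + (-21 + 15)*(-45)) = -15065/((-30516 + (10 - 23)/(-23)) + (-21 + 15)*(-45)) = -15065/((-30516 - 1/23*(-13)) - 6*(-45)) = -15065/((-30516 + 13/23) + 270) = -15065/(-701855/23 + 270) = -15065/(-695645/23) = -15065*(-23/695645) = 69299/139129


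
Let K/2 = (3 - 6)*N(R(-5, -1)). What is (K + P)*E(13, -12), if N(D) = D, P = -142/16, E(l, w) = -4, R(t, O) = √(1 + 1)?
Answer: 71/2 + 24*√2 ≈ 69.441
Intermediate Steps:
R(t, O) = √2
P = -71/8 (P = -142*1/16 = -71/8 ≈ -8.8750)
K = -6*√2 (K = 2*((3 - 6)*√2) = 2*(-3*√2) = -6*√2 ≈ -8.4853)
(K + P)*E(13, -12) = (-6*√2 - 71/8)*(-4) = (-71/8 - 6*√2)*(-4) = 71/2 + 24*√2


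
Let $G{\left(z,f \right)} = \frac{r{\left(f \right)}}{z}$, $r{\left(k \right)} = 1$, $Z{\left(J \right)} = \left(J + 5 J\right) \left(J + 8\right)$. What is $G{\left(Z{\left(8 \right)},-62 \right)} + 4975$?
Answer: $\frac{3820801}{768} \approx 4975.0$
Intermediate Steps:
$Z{\left(J \right)} = 6 J \left(8 + J\right)$
$G{\left(z,f \right)} = \frac{1}{z}$ ($G{\left(z,f \right)} = 1 \frac{1}{z} = \frac{1}{z}$)
$G{\left(Z{\left(8 \right)},-62 \right)} + 4975 = \frac{1}{6 \cdot 8 \left(8 + 8\right)} + 4975 = \frac{1}{6 \cdot 8 \cdot 16} + 4975 = \frac{1}{768} + 4975 = \frac{3820801}{768}$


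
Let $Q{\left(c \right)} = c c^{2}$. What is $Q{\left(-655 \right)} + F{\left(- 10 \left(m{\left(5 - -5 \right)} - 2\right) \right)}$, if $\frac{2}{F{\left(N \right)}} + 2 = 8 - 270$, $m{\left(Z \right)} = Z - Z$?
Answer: $- \frac{37093501501}{132} \approx -2.8101 \cdot 10^{8}$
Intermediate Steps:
$m{\left(Z \right)} = 0$
$F{\left(N \right)} = - \frac{1}{132}$ ($F{\left(N \right)} = \frac{2}{-2 + \left(8 - 270\right)} = \frac{2}{-2 - 262} = \frac{2}{-264} = 2 \left(- \frac{1}{264}\right) = - \frac{1}{132}$)
$Q{\left(c \right)} = c^{3}$
$Q{\left(-655 \right)} + F{\left(- 10 \left(m{\left(5 - -5 \right)} - 2\right) \right)} = \left(-655\right)^{3} - \frac{1}{132} = -281011375 - \frac{1}{132} = - \frac{37093501501}{132}$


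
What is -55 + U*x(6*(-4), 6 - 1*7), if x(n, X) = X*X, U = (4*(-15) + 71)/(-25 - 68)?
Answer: -5126/93 ≈ -55.118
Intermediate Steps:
U = -11/93 (U = (-60 + 71)/(-93) = 11*(-1/93) = -11/93 ≈ -0.11828)
x(n, X) = X²
-55 + U*x(6*(-4), 6 - 1*7) = -55 - 11*(6 - 1*7)²/93 = -55 - 11*(6 - 7)²/93 = -55 - 11/93*(-1)² = -55 - 11/93*1 = -55 - 11/93 = -5126/93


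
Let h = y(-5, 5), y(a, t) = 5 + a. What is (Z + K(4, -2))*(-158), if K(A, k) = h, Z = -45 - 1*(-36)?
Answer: 1422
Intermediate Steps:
Z = -9 (Z = -45 + 36 = -9)
h = 0 (h = 5 - 5 = 0)
K(A, k) = 0
(Z + K(4, -2))*(-158) = (-9 + 0)*(-158) = -9*(-158) = 1422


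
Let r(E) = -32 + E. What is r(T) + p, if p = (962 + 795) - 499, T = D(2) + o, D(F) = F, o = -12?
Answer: 1216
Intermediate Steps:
T = -10 (T = 2 - 12 = -10)
p = 1258 (p = 1757 - 499 = 1258)
r(T) + p = (-32 - 10) + 1258 = -42 + 1258 = 1216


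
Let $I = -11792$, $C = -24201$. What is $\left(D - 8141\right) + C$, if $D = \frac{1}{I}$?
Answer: $- \frac{381376865}{11792} \approx -32342.0$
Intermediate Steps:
$D = - \frac{1}{11792}$ ($D = \frac{1}{-11792} = - \frac{1}{11792} \approx -8.4803 \cdot 10^{-5}$)
$\left(D - 8141\right) + C = \left(- \frac{1}{11792} - 8141\right) - 24201 = - \frac{95998673}{11792} - 24201 = - \frac{381376865}{11792}$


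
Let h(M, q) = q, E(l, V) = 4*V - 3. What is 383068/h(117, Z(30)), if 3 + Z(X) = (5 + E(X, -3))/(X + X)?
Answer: -2298408/19 ≈ -1.2097e+5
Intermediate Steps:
E(l, V) = -3 + 4*V
Z(X) = -3 - 5/X (Z(X) = -3 + (5 + (-3 + 4*(-3)))/(X + X) = -3 + (5 + (-3 - 12))/((2*X)) = -3 + (5 - 15)*(1/(2*X)) = -3 - 5/X)
383068/h(117, Z(30)) = 383068/(-3 - 5/30) = 383068/(-3 - 5*1/30) = 383068/(-3 - ⅙) = 383068/(-19/6) = 383068*(-6/19) = -2298408/19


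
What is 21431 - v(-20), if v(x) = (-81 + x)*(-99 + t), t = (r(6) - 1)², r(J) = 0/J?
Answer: 11533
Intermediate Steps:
r(J) = 0
t = 1 (t = (0 - 1)² = (-1)² = 1)
v(x) = 7938 - 98*x (v(x) = (-81 + x)*(-99 + 1) = (-81 + x)*(-98) = 7938 - 98*x)
21431 - v(-20) = 21431 - (7938 - 98*(-20)) = 21431 - (7938 + 1960) = 21431 - 1*9898 = 21431 - 9898 = 11533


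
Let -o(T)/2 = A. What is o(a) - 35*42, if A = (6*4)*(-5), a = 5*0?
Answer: -1230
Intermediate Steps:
a = 0
A = -120 (A = 24*(-5) = -120)
o(T) = 240 (o(T) = -2*(-120) = 240)
o(a) - 35*42 = 240 - 35*42 = 240 - 1470 = -1230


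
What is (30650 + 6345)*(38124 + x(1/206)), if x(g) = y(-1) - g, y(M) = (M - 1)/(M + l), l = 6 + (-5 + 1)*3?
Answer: 290544000705/206 ≈ 1.4104e+9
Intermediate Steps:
l = -6 (l = 6 - 4*3 = 6 - 12 = -6)
y(M) = (-1 + M)/(-6 + M) (y(M) = (M - 1)/(M - 6) = (-1 + M)/(-6 + M))
x(g) = 2/7 - g (x(g) = (-1 - 1)/(-6 - 1) - g = -2/(-7) - g = -1/7*(-2) - g = 2/7 - g)
(30650 + 6345)*(38124 + x(1/206)) = (30650 + 6345)*(38124 + (2/7 - 1/206)) = 36995*(38124 + (2/7 - 1*1/206)) = 36995*(38124 + (2/7 - 1/206)) = 36995*(38124 + 405/1442) = 36995*(54975213/1442) = 290544000705/206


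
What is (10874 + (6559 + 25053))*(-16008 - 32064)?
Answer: -2042386992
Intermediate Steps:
(10874 + (6559 + 25053))*(-16008 - 32064) = (10874 + 31612)*(-48072) = 42486*(-48072) = -2042386992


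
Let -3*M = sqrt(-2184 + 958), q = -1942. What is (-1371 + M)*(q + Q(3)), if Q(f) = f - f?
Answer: 2662482 + 1942*I*sqrt(1226)/3 ≈ 2.6625e+6 + 22666.0*I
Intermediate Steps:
Q(f) = 0
M = -I*sqrt(1226)/3 (M = -sqrt(-2184 + 958)/3 = -I*sqrt(1226)/3 ≈ -11.671*I)
(-1371 + M)*(q + Q(3)) = (-1371 - I*sqrt(1226)/3)*(-1942 + 0) = (-1371 - I*sqrt(1226)/3)*(-1942) = 2662482 + 1942*I*sqrt(1226)/3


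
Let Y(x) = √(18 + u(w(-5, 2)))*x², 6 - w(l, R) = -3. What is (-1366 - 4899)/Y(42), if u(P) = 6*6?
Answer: -895*√6/4536 ≈ -0.48331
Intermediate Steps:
w(l, R) = 9 (w(l, R) = 6 - 1*(-3) = 6 + 3 = 9)
u(P) = 36
Y(x) = 3*√6*x² (Y(x) = √(18 + 36)*x² = √54*x² = (3*√6)*x² = 3*√6*x²)
(-1366 - 4899)/Y(42) = (-1366 - 4899)/((3*√6*42²)) = -6265*√6/31752 = -895*√6/4536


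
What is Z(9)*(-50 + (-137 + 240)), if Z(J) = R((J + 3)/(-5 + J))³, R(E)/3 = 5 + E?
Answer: 732672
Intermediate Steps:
R(E) = 15 + 3*E (R(E) = 3*(5 + E) = 15 + 3*E)
Z(J) = (15 + 3*(3 + J)/(-5 + J))³ (Z(J) = (15 + 3*((J + 3)/(-5 + J)))³ = (15 + 3*((3 + J)/(-5 + J)))³ = (15 + 3*(3 + J)/(-5 + J))³)
Z(9)*(-50 + (-137 + 240)) = (216*(-11 + 3*9)³/(-5 + 9)³)*(-50 + (-137 + 240)) = (216*(-11 + 27)³/4³)*(-50 + 103) = (216*16³*(1/64))*53 = (216*4096*(1/64))*53 = 13824*53 = 732672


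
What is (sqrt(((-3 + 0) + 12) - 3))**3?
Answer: 6*sqrt(6) ≈ 14.697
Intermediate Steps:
(sqrt(((-3 + 0) + 12) - 3))**3 = (sqrt((-3 + 12) - 3))**3 = (sqrt(9 - 3))**3 = (sqrt(6))**3 = 6*sqrt(6)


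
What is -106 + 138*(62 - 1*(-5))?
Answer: 9140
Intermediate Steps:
-106 + 138*(62 - 1*(-5)) = -106 + 138*(62 + 5) = -106 + 138*67 = -106 + 9246 = 9140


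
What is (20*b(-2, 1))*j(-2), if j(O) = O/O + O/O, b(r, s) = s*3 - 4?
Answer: -40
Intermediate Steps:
b(r, s) = -4 + 3*s (b(r, s) = 3*s - 4 = -4 + 3*s)
j(O) = 2 (j(O) = 1 + 1 = 2)
(20*b(-2, 1))*j(-2) = (20*(-4 + 3*1))*2 = (20*(-4 + 3))*2 = (20*(-1))*2 = -20*2 = -40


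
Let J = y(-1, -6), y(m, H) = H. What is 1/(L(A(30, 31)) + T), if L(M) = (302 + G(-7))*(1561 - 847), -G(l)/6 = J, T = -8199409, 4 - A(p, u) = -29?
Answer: -1/7958077 ≈ -1.2566e-7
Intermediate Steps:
A(p, u) = 33 (A(p, u) = 4 - 1*(-29) = 4 + 29 = 33)
J = -6
G(l) = 36 (G(l) = -6*(-6) = 36)
L(M) = 241332 (L(M) = (302 + 36)*(1561 - 847) = 338*714 = 241332)
1/(L(A(30, 31)) + T) = 1/(241332 - 8199409) = 1/(-7958077) = -1/7958077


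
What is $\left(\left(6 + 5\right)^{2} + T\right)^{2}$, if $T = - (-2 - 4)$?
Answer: $16129$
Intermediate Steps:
$T = 6$ ($T = \left(-1\right) \left(-6\right) = 6$)
$\left(\left(6 + 5\right)^{2} + T\right)^{2} = \left(\left(6 + 5\right)^{2} + 6\right)^{2} = \left(11^{2} + 6\right)^{2} = \left(121 + 6\right)^{2} = 127^{2} = 16129$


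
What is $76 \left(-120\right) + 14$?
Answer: $-9106$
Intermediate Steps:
$76 \left(-120\right) + 14 = -9120 + 14 = -9106$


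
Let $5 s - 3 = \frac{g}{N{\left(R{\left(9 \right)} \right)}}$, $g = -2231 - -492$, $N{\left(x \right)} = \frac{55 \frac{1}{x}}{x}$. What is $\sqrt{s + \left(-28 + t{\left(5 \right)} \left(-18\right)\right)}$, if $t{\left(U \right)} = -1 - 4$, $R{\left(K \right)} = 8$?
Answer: $\frac{i \sqrt{1034891}}{55} \approx 18.496 i$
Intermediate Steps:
$N{\left(x \right)} = \frac{55}{x^{2}}$
$g = -1739$ ($g = -2231 + 492 = -1739$)
$t{\left(U \right)} = -5$ ($t{\left(U \right)} = -1 - 4 = -5$)
$s = - \frac{111131}{275}$ ($s = \frac{3}{5} + \frac{\left(-1739\right) \frac{1}{55 \cdot \frac{1}{64}}}{5} = \frac{3}{5} + \frac{\left(-1739\right) \frac{1}{\frac{55}{64}}}{5} = \frac{3}{5} + \frac{\left(-1739\right) \frac{64}{55}}{5} = \frac{3}{5} + \frac{1}{5} \left(- \frac{111296}{55}\right) = \frac{3}{5} - \frac{111296}{275} = - \frac{111131}{275} \approx -404.11$)
$\sqrt{s + \left(-28 + t{\left(5 \right)} \left(-18\right)\right)} = \sqrt{- \frac{111131}{275} - -62} = \sqrt{- \frac{111131}{275} + \left(-28 + 90\right)} = \sqrt{- \frac{111131}{275} + 62} = \sqrt{- \frac{94081}{275}} = \frac{i \sqrt{1034891}}{55}$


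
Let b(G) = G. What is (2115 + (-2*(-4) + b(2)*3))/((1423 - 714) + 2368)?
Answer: 2129/3077 ≈ 0.69191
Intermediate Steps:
(2115 + (-2*(-4) + b(2)*3))/((1423 - 714) + 2368) = (2115 + (-2*(-4) + 2*3))/((1423 - 714) + 2368) = (2115 + (8 + 6))/(709 + 2368) = (2115 + 14)/3077 = 2129*(1/3077) = 2129/3077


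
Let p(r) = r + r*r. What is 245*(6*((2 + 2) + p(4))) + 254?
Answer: 35534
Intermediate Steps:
p(r) = r + r²
245*(6*((2 + 2) + p(4))) + 254 = 245*(6*((2 + 2) + 4*(1 + 4))) + 254 = 245*(6*(4 + 4*5)) + 254 = 245*(6*(4 + 20)) + 254 = 245*(6*24) + 254 = 245*144 + 254 = 35280 + 254 = 35534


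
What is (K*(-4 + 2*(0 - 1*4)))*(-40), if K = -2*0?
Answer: 0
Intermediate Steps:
K = 0
(K*(-4 + 2*(0 - 1*4)))*(-40) = (0*(-4 + 2*(0 - 1*4)))*(-40) = (0*(-4 + 2*(0 - 4)))*(-40) = (0*(-4 + 2*(-4)))*(-40) = (0*(-4 - 8))*(-40) = (0*(-12))*(-40) = 0*(-40) = 0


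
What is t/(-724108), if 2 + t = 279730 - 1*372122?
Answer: 46197/362054 ≈ 0.12760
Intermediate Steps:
t = -92394 (t = -2 + (279730 - 1*372122) = -2 + (279730 - 372122) = -2 - 92392 = -92394)
t/(-724108) = -92394/(-724108) = -92394*(-1/724108) = 46197/362054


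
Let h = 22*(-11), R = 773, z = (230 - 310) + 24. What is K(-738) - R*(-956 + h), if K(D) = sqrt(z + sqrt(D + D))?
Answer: 926054 + sqrt(-56 + 6*I*sqrt(41)) ≈ 9.2606e+5 + 7.8712*I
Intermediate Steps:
z = -56 (z = -80 + 24 = -56)
h = -242
K(D) = sqrt(-56 + sqrt(2)*sqrt(D)) (K(D) = sqrt(-56 + sqrt(D + D)) = sqrt(-56 + sqrt(2*D)) = sqrt(-56 + sqrt(2)*sqrt(D)))
K(-738) - R*(-956 + h) = sqrt(-56 + sqrt(2)*sqrt(-738)) - 773*(-956 - 242) = sqrt(-56 + sqrt(2)*(3*I*sqrt(82))) - 773*(-1198) = sqrt(-56 + 6*I*sqrt(41)) - 1*(-926054) = sqrt(-56 + 6*I*sqrt(41)) + 926054 = 926054 + sqrt(-56 + 6*I*sqrt(41))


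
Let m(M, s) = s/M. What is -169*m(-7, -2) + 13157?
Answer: 91761/7 ≈ 13109.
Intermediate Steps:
-169*m(-7, -2) + 13157 = -(-338)/(-7) + 13157 = -(-338)*(-1)/7 + 13157 = -169*2/7 + 13157 = -338/7 + 13157 = 91761/7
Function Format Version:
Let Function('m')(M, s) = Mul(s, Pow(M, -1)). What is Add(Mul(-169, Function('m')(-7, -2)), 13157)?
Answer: Rational(91761, 7) ≈ 13109.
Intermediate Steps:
Add(Mul(-169, Function('m')(-7, -2)), 13157) = Add(Mul(-169, Mul(-2, Pow(-7, -1))), 13157) = Add(Mul(-169, Mul(-2, Rational(-1, 7))), 13157) = Add(Mul(-169, Rational(2, 7)), 13157) = Add(Rational(-338, 7), 13157) = Rational(91761, 7)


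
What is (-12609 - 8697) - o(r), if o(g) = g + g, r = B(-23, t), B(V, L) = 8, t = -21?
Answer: -21322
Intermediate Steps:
r = 8
o(g) = 2*g
(-12609 - 8697) - o(r) = (-12609 - 8697) - 2*8 = -21306 - 1*16 = -21306 - 16 = -21322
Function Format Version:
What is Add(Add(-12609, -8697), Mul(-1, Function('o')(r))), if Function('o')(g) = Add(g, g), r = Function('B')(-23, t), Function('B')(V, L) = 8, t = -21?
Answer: -21322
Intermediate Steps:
r = 8
Function('o')(g) = Mul(2, g)
Add(Add(-12609, -8697), Mul(-1, Function('o')(r))) = Add(Add(-12609, -8697), Mul(-1, Mul(2, 8))) = Add(-21306, Mul(-1, 16)) = Add(-21306, -16) = -21322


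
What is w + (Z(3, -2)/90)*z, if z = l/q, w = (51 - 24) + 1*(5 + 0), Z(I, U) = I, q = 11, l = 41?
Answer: 10601/330 ≈ 32.124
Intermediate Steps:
w = 32 (w = 27 + 1*5 = 27 + 5 = 32)
z = 41/11 ≈ 3.7273
w + (Z(3, -2)/90)*z = 32 + (3/90)*(41/11) = 32 + (3*(1/90))*(41/11) = 32 + (1/30)*(41/11) = 32 + 41/330 = 10601/330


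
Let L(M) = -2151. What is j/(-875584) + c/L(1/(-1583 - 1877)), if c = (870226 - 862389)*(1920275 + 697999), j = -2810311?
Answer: -5988821321053477/627793728 ≈ -9.5395e+6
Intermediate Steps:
c = 20519413338 (c = 7837*2618274 = 20519413338)
j/(-875584) + c/L(1/(-1583 - 1877)) = -2810311/(-875584) + 20519413338/(-2151) = -2810311*(-1/875584) + 20519413338*(-1/2151) = 2810311/875584 - 6839804446/717 = -5988821321053477/627793728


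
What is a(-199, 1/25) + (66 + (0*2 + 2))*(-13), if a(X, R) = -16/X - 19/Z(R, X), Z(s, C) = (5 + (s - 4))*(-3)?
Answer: -13625675/15522 ≈ -877.83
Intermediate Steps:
Z(s, C) = -3 - 3*s (Z(s, C) = (5 + (-4 + s))*(-3) = (1 + s)*(-3) = -3 - 3*s)
a(X, R) = -19/(-3 - 3*R) - 16/X (a(X, R) = -16/X - 19/(-3 - 3*R) = -19/(-3 - 3*R) - 16/X)
a(-199, 1/25) + (66 + (0*2 + 2))*(-13) = (1/3)*(-48 - 48/25 + 19*(-199))/(-199*(1 + 1/25)) + (66 + (0*2 + 2))*(-13) = (1/3)*(-1/199)*(-48 - 48*1/25 - 3781)/(1 + 1/25) + (66 + (0 + 2))*(-13) = (1/3)*(-1/199)*(-48 - 48/25 - 3781)/(26/25) + (66 + 2)*(-13) = (1/3)*(-1/199)*(25/26)*(-95773/25) + 68*(-13) = 95773/15522 - 884 = -13625675/15522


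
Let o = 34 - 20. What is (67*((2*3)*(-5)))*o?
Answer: -28140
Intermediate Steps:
o = 14
(67*((2*3)*(-5)))*o = (67*((2*3)*(-5)))*14 = (67*(6*(-5)))*14 = (67*(-30))*14 = -2010*14 = -28140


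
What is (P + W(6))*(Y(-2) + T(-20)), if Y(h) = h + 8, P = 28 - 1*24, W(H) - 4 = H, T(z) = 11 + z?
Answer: -42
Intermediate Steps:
W(H) = 4 + H
P = 4 (P = 28 - 24 = 4)
Y(h) = 8 + h
(P + W(6))*(Y(-2) + T(-20)) = (4 + (4 + 6))*((8 - 2) + (11 - 20)) = (4 + 10)*(6 - 9) = 14*(-3) = -42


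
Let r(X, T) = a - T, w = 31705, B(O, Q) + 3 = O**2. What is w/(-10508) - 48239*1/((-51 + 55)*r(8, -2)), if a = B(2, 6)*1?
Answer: -31704742/7881 ≈ -4022.9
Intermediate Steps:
B(O, Q) = -3 + O**2
a = 1 (a = (-3 + 2**2)*1 = (-3 + 4)*1 = 1*1 = 1)
r(X, T) = 1 - T
w/(-10508) - 48239*1/((-51 + 55)*r(8, -2)) = 31705/(-10508) - 48239*1/((1 - 1*(-2))*(-51 + 55)) = 31705*(-1/10508) - 48239*1/(4*(1 + 2)) = -31705/10508 - 48239/(4*3) = -31705/10508 - 48239/12 = -31704742/7881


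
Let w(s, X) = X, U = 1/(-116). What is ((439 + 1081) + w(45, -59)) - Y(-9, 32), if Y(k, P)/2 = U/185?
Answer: 15676531/10730 ≈ 1461.0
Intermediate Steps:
U = -1/116 ≈ -0.0086207
Y(k, P) = -1/10730 (Y(k, P) = 2*(-1/116/185) = 2*(-1/116*1/185) = 2*(-1/21460) = -1/10730)
((439 + 1081) + w(45, -59)) - Y(-9, 32) = ((439 + 1081) - 59) - 1*(-1/10730) = (1520 - 59) + 1/10730 = 1461 + 1/10730 = 15676531/10730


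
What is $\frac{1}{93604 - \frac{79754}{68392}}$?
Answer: $\frac{34196}{3200842507} \approx 1.0683 \cdot 10^{-5}$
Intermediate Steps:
$\frac{1}{93604 - \frac{79754}{68392}} = \frac{1}{93604 - \frac{39877}{34196}} = \frac{1}{\frac{3200842507}{34196}} = \frac{34196}{3200842507}$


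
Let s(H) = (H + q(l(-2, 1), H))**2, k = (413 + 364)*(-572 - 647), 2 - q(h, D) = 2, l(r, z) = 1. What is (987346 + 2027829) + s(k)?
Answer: 897120763744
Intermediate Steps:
q(h, D) = 0 (q(h, D) = 2 - 1*2 = 2 - 2 = 0)
k = -947163 (k = 777*(-1219) = -947163)
s(H) = H**2 (s(H) = (H + 0)**2 = H**2)
(987346 + 2027829) + s(k) = (987346 + 2027829) + (-947163)**2 = 3015175 + 897117748569 = 897120763744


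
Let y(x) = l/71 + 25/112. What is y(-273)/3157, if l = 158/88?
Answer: 21737/276149104 ≈ 7.8715e-5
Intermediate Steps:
l = 79/44 (l = 158*(1/88) = 79/44 ≈ 1.7955)
y(x) = 21737/87472 (y(x) = (79/44)/71 + 25/112 = (79/44)*(1/71) + 25*(1/112) = 79/3124 + 25/112 = 21737/87472)
y(-273)/3157 = (21737/87472)/3157 = (21737/87472)*(1/3157) = 21737/276149104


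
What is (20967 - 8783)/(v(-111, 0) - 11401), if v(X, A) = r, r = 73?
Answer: -1523/1416 ≈ -1.0756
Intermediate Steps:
v(X, A) = 73
(20967 - 8783)/(v(-111, 0) - 11401) = (20967 - 8783)/(73 - 11401) = 12184/(-11328) = 12184*(-1/11328) = -1523/1416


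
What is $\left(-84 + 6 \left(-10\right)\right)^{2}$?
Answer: $20736$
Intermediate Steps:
$\left(-84 + 6 \left(-10\right)\right)^{2} = \left(-84 - 60\right)^{2} = \left(-144\right)^{2} = 20736$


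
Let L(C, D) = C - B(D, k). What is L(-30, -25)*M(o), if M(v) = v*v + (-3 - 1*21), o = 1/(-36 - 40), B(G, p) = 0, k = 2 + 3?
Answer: 2079345/2888 ≈ 720.00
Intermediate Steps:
k = 5
L(C, D) = C (L(C, D) = C - 1*0 = C + 0 = C)
o = -1/76 (o = 1/(-76) = -1/76 ≈ -0.013158)
M(v) = -24 + v**2 (M(v) = v**2 + (-3 - 21) = v**2 - 24 = -24 + v**2)
L(-30, -25)*M(o) = -30*(-24 + (-1/76)**2) = -30*(-24 + 1/5776) = -30*(-138623/5776) = 2079345/2888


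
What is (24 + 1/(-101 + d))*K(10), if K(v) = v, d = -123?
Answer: 26875/112 ≈ 239.96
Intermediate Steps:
(24 + 1/(-101 + d))*K(10) = (24 + 1/(-101 - 123))*10 = (24 + 1/(-224))*10 = (24 - 1/224)*10 = (5375/224)*10 = 26875/112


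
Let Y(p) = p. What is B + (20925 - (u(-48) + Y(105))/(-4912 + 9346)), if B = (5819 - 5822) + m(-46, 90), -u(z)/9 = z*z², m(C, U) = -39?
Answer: 41317/2 ≈ 20659.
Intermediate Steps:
u(z) = -9*z³ (u(z) = -9*z*z² = -9*z³)
B = -42 (B = (5819 - 5822) - 39 = -3 - 39 = -42)
B + (20925 - (u(-48) + Y(105))/(-4912 + 9346)) = -42 + (20925 - (-9*(-48)³ + 105)/(-4912 + 9346)) = -42 + (20925 - (-9*(-110592) + 105)/4434) = -42 + (20925 - (995328 + 105)/4434) = -42 + (20925 - 995433/4434) = -42 + (20925 - 1*449/2) = -42 + (20925 - 449/2) = -42 + 41401/2 = 41317/2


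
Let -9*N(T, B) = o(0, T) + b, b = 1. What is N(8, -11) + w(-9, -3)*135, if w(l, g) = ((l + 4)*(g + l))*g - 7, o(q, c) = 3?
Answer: -227209/9 ≈ -25245.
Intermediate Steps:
w(l, g) = -7 + g*(4 + l)*(g + l) (w(l, g) = ((4 + l)*(g + l))*g - 7 = g*(4 + l)*(g + l) - 7 = -7 + g*(4 + l)*(g + l))
N(T, B) = -4/9 (N(T, B) = -(3 + 1)/9 = -⅑*4 = -4/9)
N(8, -11) + w(-9, -3)*135 = -4/9 + (-7 + 4*(-3)² - 3*(-9)² - 9*(-3)² + 4*(-3)*(-9))*135 = -4/9 + (-7 + 4*9 - 3*81 - 9*9 + 108)*135 = -4/9 + (-7 + 36 - 243 - 81 + 108)*135 = -4/9 - 187*135 = -4/9 - 25245 = -227209/9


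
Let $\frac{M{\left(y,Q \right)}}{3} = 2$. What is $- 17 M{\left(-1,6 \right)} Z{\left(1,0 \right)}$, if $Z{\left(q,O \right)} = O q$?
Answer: $0$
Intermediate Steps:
$M{\left(y,Q \right)} = 6$ ($M{\left(y,Q \right)} = 3 \cdot 2 = 6$)
$- 17 M{\left(-1,6 \right)} Z{\left(1,0 \right)} = \left(-17\right) 6 \cdot 0 \cdot 1 = \left(-102\right) 0 = 0$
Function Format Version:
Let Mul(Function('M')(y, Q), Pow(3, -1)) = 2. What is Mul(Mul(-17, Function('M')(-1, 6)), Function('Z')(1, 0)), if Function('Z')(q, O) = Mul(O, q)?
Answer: 0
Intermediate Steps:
Function('M')(y, Q) = 6 (Function('M')(y, Q) = Mul(3, 2) = 6)
Mul(Mul(-17, Function('M')(-1, 6)), Function('Z')(1, 0)) = Mul(Mul(-17, 6), Mul(0, 1)) = Mul(-102, 0) = 0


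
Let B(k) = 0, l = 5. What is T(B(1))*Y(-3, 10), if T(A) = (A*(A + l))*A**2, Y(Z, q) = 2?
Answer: 0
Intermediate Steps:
T(A) = A**3*(5 + A) (T(A) = (A*(A + 5))*A**2 = (A*(5 + A))*A**2 = A**3*(5 + A))
T(B(1))*Y(-3, 10) = (0**3*(5 + 0))*2 = (0*5)*2 = 0*2 = 0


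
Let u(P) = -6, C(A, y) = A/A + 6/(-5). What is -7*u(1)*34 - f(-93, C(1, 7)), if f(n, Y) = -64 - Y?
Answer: 7459/5 ≈ 1491.8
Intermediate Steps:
C(A, y) = -⅕ (C(A, y) = 1 + 6*(-⅕) = 1 - 6/5 = -⅕)
-7*u(1)*34 - f(-93, C(1, 7)) = -7*(-6)*34 - (-64 - 1*(-⅕)) = 42*34 - (-64 + ⅕) = 1428 - 1*(-319/5) = 1428 + 319/5 = 7459/5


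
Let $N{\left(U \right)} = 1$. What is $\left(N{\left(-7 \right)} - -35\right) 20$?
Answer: $720$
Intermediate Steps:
$\left(N{\left(-7 \right)} - -35\right) 20 = \left(1 - -35\right) 20 = \left(1 + 35\right) 20 = 36 \cdot 20 = 720$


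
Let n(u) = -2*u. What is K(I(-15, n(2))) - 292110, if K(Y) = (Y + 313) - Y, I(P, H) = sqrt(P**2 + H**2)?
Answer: -291797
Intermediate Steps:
I(P, H) = sqrt(H**2 + P**2)
K(Y) = 313 (K(Y) = (313 + Y) - Y = 313)
K(I(-15, n(2))) - 292110 = 313 - 292110 = -291797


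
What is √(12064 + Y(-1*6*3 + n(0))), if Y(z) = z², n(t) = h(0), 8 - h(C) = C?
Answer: 2*√3041 ≈ 110.29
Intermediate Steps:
h(C) = 8 - C
n(t) = 8 (n(t) = 8 - 1*0 = 8 + 0 = 8)
√(12064 + Y(-1*6*3 + n(0))) = √(12064 + (-1*6*3 + 8)²) = √(12064 + (-6*3 + 8)²) = √(12064 + (-18 + 8)²) = √(12064 + (-10)²) = √(12064 + 100) = √12164 = 2*√3041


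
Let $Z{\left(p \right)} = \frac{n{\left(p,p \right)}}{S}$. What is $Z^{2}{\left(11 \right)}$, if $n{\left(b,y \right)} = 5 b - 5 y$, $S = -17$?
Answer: $0$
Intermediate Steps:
$n{\left(b,y \right)} = - 5 y + 5 b$
$Z{\left(p \right)} = 0$ ($Z{\left(p \right)} = \frac{- 5 p + 5 p}{-17} = 0 \left(- \frac{1}{17}\right) = 0$)
$Z^{2}{\left(11 \right)} = 0^{2} = 0$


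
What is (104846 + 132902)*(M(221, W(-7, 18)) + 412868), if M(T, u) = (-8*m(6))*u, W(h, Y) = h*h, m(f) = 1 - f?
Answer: 98624527344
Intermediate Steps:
W(h, Y) = h**2
M(T, u) = 40*u (M(T, u) = (-8*(1 - 1*6))*u = (-8*(1 - 6))*u = (-8*(-5))*u = 40*u)
(104846 + 132902)*(M(221, W(-7, 18)) + 412868) = (104846 + 132902)*(40*(-7)**2 + 412868) = 237748*(40*49 + 412868) = 237748*(1960 + 412868) = 237748*414828 = 98624527344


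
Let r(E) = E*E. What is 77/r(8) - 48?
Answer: -2995/64 ≈ -46.797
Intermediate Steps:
r(E) = E²
77/r(8) - 48 = 77/8² - 48 = 77/64 - 48 = -2995/64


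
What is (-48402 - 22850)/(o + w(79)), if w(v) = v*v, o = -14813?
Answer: 17813/2143 ≈ 8.3122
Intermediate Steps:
w(v) = v**2
(-48402 - 22850)/(o + w(79)) = (-48402 - 22850)/(-14813 + 79**2) = -71252/(-14813 + 6241) = -71252/(-8572) = -71252*(-1/8572) = 17813/2143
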